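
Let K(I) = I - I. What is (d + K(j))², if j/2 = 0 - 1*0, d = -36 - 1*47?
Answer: 6889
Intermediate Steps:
d = -83 (d = -36 - 47 = -83)
j = 0 (j = 2*(0 - 1*0) = 2*(0 + 0) = 2*0 = 0)
K(I) = 0
(d + K(j))² = (-83 + 0)² = (-83)² = 6889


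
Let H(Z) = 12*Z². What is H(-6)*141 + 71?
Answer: 60983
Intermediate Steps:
H(-6)*141 + 71 = (12*(-6)²)*141 + 71 = (12*36)*141 + 71 = 432*141 + 71 = 60912 + 71 = 60983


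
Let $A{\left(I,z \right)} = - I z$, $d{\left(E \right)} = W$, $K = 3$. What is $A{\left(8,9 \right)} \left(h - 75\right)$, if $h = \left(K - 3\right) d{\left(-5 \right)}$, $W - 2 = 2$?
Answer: $5400$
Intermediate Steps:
$W = 4$ ($W = 2 + 2 = 4$)
$d{\left(E \right)} = 4$
$h = 0$ ($h = \left(3 - 3\right) 4 = 0 \cdot 4 = 0$)
$A{\left(I,z \right)} = - I z$
$A{\left(8,9 \right)} \left(h - 75\right) = \left(-1\right) 8 \cdot 9 \left(0 - 75\right) = \left(-72\right) \left(-75\right) = 5400$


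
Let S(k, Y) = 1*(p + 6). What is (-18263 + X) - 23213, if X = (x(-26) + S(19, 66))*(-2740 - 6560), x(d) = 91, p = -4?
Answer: -906376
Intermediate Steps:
S(k, Y) = 2 (S(k, Y) = 1*(-4 + 6) = 1*2 = 2)
X = -864900 (X = (91 + 2)*(-2740 - 6560) = 93*(-9300) = -864900)
(-18263 + X) - 23213 = (-18263 - 864900) - 23213 = -883163 - 23213 = -906376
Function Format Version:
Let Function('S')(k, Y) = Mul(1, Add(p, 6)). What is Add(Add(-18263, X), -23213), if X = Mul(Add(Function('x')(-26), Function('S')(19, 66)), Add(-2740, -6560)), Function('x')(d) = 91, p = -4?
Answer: -906376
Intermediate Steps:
Function('S')(k, Y) = 2 (Function('S')(k, Y) = Mul(1, Add(-4, 6)) = Mul(1, 2) = 2)
X = -864900 (X = Mul(Add(91, 2), Add(-2740, -6560)) = Mul(93, -9300) = -864900)
Add(Add(-18263, X), -23213) = Add(Add(-18263, -864900), -23213) = Add(-883163, -23213) = -906376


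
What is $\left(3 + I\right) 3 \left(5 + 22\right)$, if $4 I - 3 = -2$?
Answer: $\frac{1053}{4} \approx 263.25$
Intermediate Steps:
$I = \frac{1}{4}$ ($I = \frac{3}{4} + \frac{1}{4} \left(-2\right) = \frac{3}{4} - \frac{1}{2} = \frac{1}{4} \approx 0.25$)
$\left(3 + I\right) 3 \left(5 + 22\right) = \left(3 + \frac{1}{4}\right) 3 \left(5 + 22\right) = \frac{13}{4} \cdot 3 \cdot 27 = \frac{39}{4} \cdot 27 = \frac{1053}{4}$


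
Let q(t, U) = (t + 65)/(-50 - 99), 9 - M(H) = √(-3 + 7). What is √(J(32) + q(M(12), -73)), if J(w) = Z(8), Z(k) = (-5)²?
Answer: √544297/149 ≈ 4.9514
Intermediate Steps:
Z(k) = 25
M(H) = 7 (M(H) = 9 - √(-3 + 7) = 9 - √4 = 9 - 1*2 = 9 - 2 = 7)
q(t, U) = -65/149 - t/149 (q(t, U) = (65 + t)/(-149) = (65 + t)*(-1/149) = -65/149 - t/149)
J(w) = 25
√(J(32) + q(M(12), -73)) = √(25 + (-65/149 - 1/149*7)) = √(25 + (-65/149 - 7/149)) = √(25 - 72/149) = √(3653/149) = √544297/149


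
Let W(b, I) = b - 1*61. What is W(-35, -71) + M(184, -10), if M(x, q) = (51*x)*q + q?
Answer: -93946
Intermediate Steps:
M(x, q) = q + 51*q*x (M(x, q) = 51*q*x + q = q + 51*q*x)
W(b, I) = -61 + b (W(b, I) = b - 61 = -61 + b)
W(-35, -71) + M(184, -10) = (-61 - 35) - 10*(1 + 51*184) = -96 - 10*(1 + 9384) = -96 - 10*9385 = -96 - 93850 = -93946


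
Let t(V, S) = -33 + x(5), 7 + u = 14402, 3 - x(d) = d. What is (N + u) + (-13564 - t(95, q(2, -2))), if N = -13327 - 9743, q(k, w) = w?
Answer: -22204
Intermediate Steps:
x(d) = 3 - d
u = 14395 (u = -7 + 14402 = 14395)
t(V, S) = -35 (t(V, S) = -33 + (3 - 1*5) = -33 + (3 - 5) = -33 - 2 = -35)
N = -23070
(N + u) + (-13564 - t(95, q(2, -2))) = (-23070 + 14395) + (-13564 - 1*(-35)) = -8675 + (-13564 + 35) = -8675 - 13529 = -22204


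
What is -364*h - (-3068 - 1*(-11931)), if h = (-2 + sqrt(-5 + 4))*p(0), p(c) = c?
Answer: -8863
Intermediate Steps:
h = 0 (h = (-2 + sqrt(-5 + 4))*0 = (-2 + sqrt(-1))*0 = (-2 + I)*0 = 0)
-364*h - (-3068 - 1*(-11931)) = -364*0 - (-3068 - 1*(-11931)) = 0 - (-3068 + 11931) = 0 - 1*8863 = 0 - 8863 = -8863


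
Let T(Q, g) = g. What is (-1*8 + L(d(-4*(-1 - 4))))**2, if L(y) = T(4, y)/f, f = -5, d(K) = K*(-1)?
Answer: 16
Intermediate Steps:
d(K) = -K
L(y) = -y/5 (L(y) = y/(-5) = y*(-1/5) = -y/5)
(-1*8 + L(d(-4*(-1 - 4))))**2 = (-1*8 - (-1)*(-4*(-1 - 4))/5)**2 = (-8 - (-1)*(-4*(-5))/5)**2 = (-8 - (-1)*20/5)**2 = (-8 - 1/5*(-20))**2 = (-8 + 4)**2 = (-4)**2 = 16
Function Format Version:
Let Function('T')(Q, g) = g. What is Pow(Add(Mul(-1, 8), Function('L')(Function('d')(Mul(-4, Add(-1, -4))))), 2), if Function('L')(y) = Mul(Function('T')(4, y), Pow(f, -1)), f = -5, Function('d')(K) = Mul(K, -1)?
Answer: 16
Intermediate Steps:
Function('d')(K) = Mul(-1, K)
Function('L')(y) = Mul(Rational(-1, 5), y) (Function('L')(y) = Mul(y, Pow(-5, -1)) = Mul(y, Rational(-1, 5)) = Mul(Rational(-1, 5), y))
Pow(Add(Mul(-1, 8), Function('L')(Function('d')(Mul(-4, Add(-1, -4))))), 2) = Pow(Add(Mul(-1, 8), Mul(Rational(-1, 5), Mul(-1, Mul(-4, Add(-1, -4))))), 2) = Pow(Add(-8, Mul(Rational(-1, 5), Mul(-1, Mul(-4, -5)))), 2) = Pow(Add(-8, Mul(Rational(-1, 5), Mul(-1, 20))), 2) = Pow(Add(-8, Mul(Rational(-1, 5), -20)), 2) = Pow(Add(-8, 4), 2) = Pow(-4, 2) = 16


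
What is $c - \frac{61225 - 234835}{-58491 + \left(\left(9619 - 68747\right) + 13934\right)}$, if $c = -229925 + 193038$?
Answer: $- \frac{764960441}{20737} \approx -36889.0$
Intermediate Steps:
$c = -36887$
$c - \frac{61225 - 234835}{-58491 + \left(\left(9619 - 68747\right) + 13934\right)} = -36887 - \frac{61225 - 234835}{-58491 + \left(\left(9619 - 68747\right) + 13934\right)} = -36887 - - \frac{173610}{-58491 + \left(-59128 + 13934\right)} = -36887 - - \frac{173610}{-58491 - 45194} = -36887 - - \frac{173610}{-103685} = -36887 - \left(-173610\right) \left(- \frac{1}{103685}\right) = -36887 - \frac{34722}{20737} = - \frac{764960441}{20737}$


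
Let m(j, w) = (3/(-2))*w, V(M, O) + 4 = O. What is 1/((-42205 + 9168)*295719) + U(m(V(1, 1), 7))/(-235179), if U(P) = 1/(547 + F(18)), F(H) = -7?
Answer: -3298888421/413571760629288660 ≈ -7.9766e-9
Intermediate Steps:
V(M, O) = -4 + O
m(j, w) = -3*w/2 (m(j, w) = (3*(-½))*w = -3*w/2)
U(P) = 1/540 (U(P) = 1/(547 - 7) = 1/540)
1/((-42205 + 9168)*295719) + U(m(V(1, 1), 7))/(-235179) = 1/((-42205 + 9168)*295719) + (1/540)/(-235179) = (1/295719)/(-33037) + (1/540)*(-1/235179) = -1/33037*1/295719 - 1/126996660 = -1/9769668603 - 1/126996660 = -3298888421/413571760629288660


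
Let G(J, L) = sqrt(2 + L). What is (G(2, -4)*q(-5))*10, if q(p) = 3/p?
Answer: -6*I*sqrt(2) ≈ -8.4853*I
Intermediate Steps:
(G(2, -4)*q(-5))*10 = (sqrt(2 - 4)*(3/(-5)))*10 = (sqrt(-2)*(3*(-1/5)))*10 = ((I*sqrt(2))*(-3/5))*10 = -3*I*sqrt(2)/5*10 = -6*I*sqrt(2)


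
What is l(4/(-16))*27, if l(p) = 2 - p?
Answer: 243/4 ≈ 60.750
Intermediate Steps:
l(4/(-16))*27 = (2 - 4/(-16))*27 = (2 - 4*(-1)/16)*27 = (2 - 1*(-1/4))*27 = (2 + 1/4)*27 = (9/4)*27 = 243/4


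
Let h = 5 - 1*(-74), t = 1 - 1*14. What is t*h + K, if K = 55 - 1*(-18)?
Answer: -954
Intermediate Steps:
K = 73 (K = 55 + 18 = 73)
t = -13 (t = 1 - 14 = -13)
h = 79 (h = 5 + 74 = 79)
t*h + K = -13*79 + 73 = -1027 + 73 = -954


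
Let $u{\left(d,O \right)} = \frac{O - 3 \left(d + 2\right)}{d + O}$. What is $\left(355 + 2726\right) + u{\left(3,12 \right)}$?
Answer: $\frac{15404}{5} \approx 3080.8$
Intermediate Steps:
$u{\left(d,O \right)} = \frac{-6 + O - 3 d}{O + d}$ ($u{\left(d,O \right)} = \frac{O - 3 \left(2 + d\right)}{O + d} = \frac{O - \left(6 + 3 d\right)}{O + d} = \frac{-6 + O - 3 d}{O + d}$)
$\left(355 + 2726\right) + u{\left(3,12 \right)} = \left(355 + 2726\right) + \frac{-6 + 12 - 9}{12 + 3} = 3081 + \frac{-6 + 12 - 9}{15} = 3081 + \frac{1}{15} \left(-3\right) = 3081 - \frac{1}{5} = \frac{15404}{5}$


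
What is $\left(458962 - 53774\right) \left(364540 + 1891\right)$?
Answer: $148473444028$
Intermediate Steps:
$\left(458962 - 53774\right) \left(364540 + 1891\right) = 405188 \cdot 366431 = 148473444028$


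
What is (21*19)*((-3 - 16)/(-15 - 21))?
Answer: 2527/12 ≈ 210.58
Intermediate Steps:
(21*19)*((-3 - 16)/(-15 - 21)) = 399*(-19/(-36)) = 399*(-19*(-1/36)) = 399*(19/36) = 2527/12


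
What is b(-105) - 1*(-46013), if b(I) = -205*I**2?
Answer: -2214112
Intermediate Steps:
b(-105) - 1*(-46013) = -205*(-105)**2 - 1*(-46013) = -205*11025 + 46013 = -2260125 + 46013 = -2214112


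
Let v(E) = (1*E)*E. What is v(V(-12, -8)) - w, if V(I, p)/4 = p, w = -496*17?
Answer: 9456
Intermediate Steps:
w = -8432
V(I, p) = 4*p
v(E) = E² (v(E) = E*E = E²)
v(V(-12, -8)) - w = (4*(-8))² - 1*(-8432) = (-32)² + 8432 = 1024 + 8432 = 9456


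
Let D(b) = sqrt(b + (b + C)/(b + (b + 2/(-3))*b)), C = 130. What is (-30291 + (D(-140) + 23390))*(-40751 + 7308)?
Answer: 230790143 - 33443*I*sqrt(4817411438)/5866 ≈ 2.3079e+8 - 3.957e+5*I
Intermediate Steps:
D(b) = sqrt(b + (130 + b)/(b + b*(-2/3 + b))) (D(b) = sqrt(b + (b + 130)/(b + (b + 2/(-3))*b)) = sqrt(b + (130 + b)/(b + (b + 2*(-1/3))*b)) = sqrt(b + (130 + b)/(b + (b - 2/3)*b)) = sqrt(b + (130 + b)/(b + (-2/3 + b)*b)) = sqrt(b + (130 + b)/(b + b*(-2/3 + b))))
(-30291 + (D(-140) + 23390))*(-40751 + 7308) = (-30291 + (sqrt((390 + 3*(-140) + (-140)**2*(1 + 3*(-140)))/((-140)*(1 + 3*(-140)))) + 23390))*(-40751 + 7308) = (-30291 + (sqrt(-(390 - 420 + 19600*(1 - 420))/(140*(1 - 420))) + 23390))*(-33443) = (-30291 + (sqrt(-1/140*(390 - 420 + 19600*(-419))/(-419)) + 23390))*(-33443) = (-30291 + (sqrt(-1/140*(-1/419)*(390 - 420 - 8212400)) + 23390))*(-33443) = (-30291 + (sqrt(-1/140*(-1/419)*(-8212430)) + 23390))*(-33443) = (-30291 + (sqrt(-821243/5866) + 23390))*(-33443) = (-30291 + (I*sqrt(4817411438)/5866 + 23390))*(-33443) = (-30291 + (23390 + I*sqrt(4817411438)/5866))*(-33443) = (-6901 + I*sqrt(4817411438)/5866)*(-33443) = 230790143 - 33443*I*sqrt(4817411438)/5866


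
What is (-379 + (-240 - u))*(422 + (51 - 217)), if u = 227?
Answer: -216576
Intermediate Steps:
(-379 + (-240 - u))*(422 + (51 - 217)) = (-379 + (-240 - 1*227))*(422 + (51 - 217)) = (-379 + (-240 - 227))*(422 - 166) = (-379 - 467)*256 = -846*256 = -216576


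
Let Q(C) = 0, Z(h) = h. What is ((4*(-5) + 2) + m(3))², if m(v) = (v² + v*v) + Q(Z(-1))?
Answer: 0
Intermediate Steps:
m(v) = 2*v² (m(v) = (v² + v*v) + 0 = (v² + v²) + 0 = 2*v² + 0 = 2*v²)
((4*(-5) + 2) + m(3))² = ((4*(-5) + 2) + 2*3²)² = ((-20 + 2) + 2*9)² = (-18 + 18)² = 0² = 0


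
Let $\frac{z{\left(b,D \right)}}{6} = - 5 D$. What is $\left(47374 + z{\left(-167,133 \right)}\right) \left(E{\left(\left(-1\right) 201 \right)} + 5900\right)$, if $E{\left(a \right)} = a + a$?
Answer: $238525232$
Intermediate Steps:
$z{\left(b,D \right)} = - 30 D$ ($z{\left(b,D \right)} = 6 \left(- 5 D\right) = - 30 D$)
$E{\left(a \right)} = 2 a$
$\left(47374 + z{\left(-167,133 \right)}\right) \left(E{\left(\left(-1\right) 201 \right)} + 5900\right) = \left(47374 - 3990\right) \left(2 \left(\left(-1\right) 201\right) + 5900\right) = \left(47374 - 3990\right) \left(2 \left(-201\right) + 5900\right) = 43384 \left(-402 + 5900\right) = 43384 \cdot 5498 = 238525232$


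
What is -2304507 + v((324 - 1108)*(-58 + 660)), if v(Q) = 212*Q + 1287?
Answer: -102360436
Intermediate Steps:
v(Q) = 1287 + 212*Q
-2304507 + v((324 - 1108)*(-58 + 660)) = -2304507 + (1287 + 212*((324 - 1108)*(-58 + 660))) = -2304507 + (1287 + 212*(-784*602)) = -2304507 + (1287 + 212*(-471968)) = -2304507 + (1287 - 100057216) = -2304507 - 100055929 = -102360436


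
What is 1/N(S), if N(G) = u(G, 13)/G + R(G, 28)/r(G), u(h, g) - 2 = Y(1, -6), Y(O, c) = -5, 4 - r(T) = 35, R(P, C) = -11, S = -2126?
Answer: 65906/23479 ≈ 2.8070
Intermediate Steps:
r(T) = -31 (r(T) = 4 - 1*35 = 4 - 35 = -31)
u(h, g) = -3 (u(h, g) = 2 - 5 = -3)
N(G) = 11/31 - 3/G (N(G) = -3/G - 11/(-31) = -3/G - 11*(-1/31) = -3/G + 11/31 = 11/31 - 3/G)
1/N(S) = 1/(11/31 - 3/(-2126)) = 1/(11/31 - 3*(-1/2126)) = 1/(11/31 + 3/2126) = 1/(23479/65906) = 65906/23479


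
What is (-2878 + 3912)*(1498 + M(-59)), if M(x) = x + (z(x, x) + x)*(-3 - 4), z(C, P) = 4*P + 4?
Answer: 3594184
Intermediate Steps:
z(C, P) = 4 + 4*P
M(x) = -28 - 34*x (M(x) = x + ((4 + 4*x) + x)*(-3 - 4) = x + (4 + 5*x)*(-7) = x + (-28 - 35*x) = -28 - 34*x)
(-2878 + 3912)*(1498 + M(-59)) = (-2878 + 3912)*(1498 + (-28 - 34*(-59))) = 1034*(1498 + (-28 + 2006)) = 1034*(1498 + 1978) = 1034*3476 = 3594184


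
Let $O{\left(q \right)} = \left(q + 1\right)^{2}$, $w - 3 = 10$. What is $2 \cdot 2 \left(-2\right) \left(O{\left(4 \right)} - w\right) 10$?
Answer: $-960$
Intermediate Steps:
$w = 13$ ($w = 3 + 10 = 13$)
$O{\left(q \right)} = \left(1 + q\right)^{2}$
$2 \cdot 2 \left(-2\right) \left(O{\left(4 \right)} - w\right) 10 = 2 \cdot 2 \left(-2\right) \left(\left(1 + 4\right)^{2} - 13\right) 10 = 4 \left(-2\right) \left(5^{2} - 13\right) 10 = - 8 \left(25 - 13\right) 10 = \left(-8\right) 12 \cdot 10 = \left(-96\right) 10 = -960$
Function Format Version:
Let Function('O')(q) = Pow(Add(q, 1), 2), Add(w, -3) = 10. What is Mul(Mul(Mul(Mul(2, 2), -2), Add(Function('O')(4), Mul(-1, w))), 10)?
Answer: -960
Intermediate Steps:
w = 13 (w = Add(3, 10) = 13)
Function('O')(q) = Pow(Add(1, q), 2)
Mul(Mul(Mul(Mul(2, 2), -2), Add(Function('O')(4), Mul(-1, w))), 10) = Mul(Mul(Mul(Mul(2, 2), -2), Add(Pow(Add(1, 4), 2), Mul(-1, 13))), 10) = Mul(Mul(Mul(4, -2), Add(Pow(5, 2), -13)), 10) = Mul(Mul(-8, Add(25, -13)), 10) = Mul(Mul(-8, 12), 10) = Mul(-96, 10) = -960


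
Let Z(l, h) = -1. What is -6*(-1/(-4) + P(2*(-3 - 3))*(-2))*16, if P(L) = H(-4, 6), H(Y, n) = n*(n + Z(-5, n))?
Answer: 5736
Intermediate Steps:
H(Y, n) = n*(-1 + n) (H(Y, n) = n*(n - 1) = n*(-1 + n))
P(L) = 30 (P(L) = 6*(-1 + 6) = 6*5 = 30)
-6*(-1/(-4) + P(2*(-3 - 3))*(-2))*16 = -6*(-1/(-4) + 30*(-2))*16 = -6*(-1*(-1/4) - 60)*16 = -6*(1/4 - 60)*16 = -6*(-239/4)*16 = (717/2)*16 = 5736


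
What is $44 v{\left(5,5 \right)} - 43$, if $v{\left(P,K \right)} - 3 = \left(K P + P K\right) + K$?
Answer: $2509$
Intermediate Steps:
$v{\left(P,K \right)} = 3 + K + 2 K P$ ($v{\left(P,K \right)} = 3 + \left(\left(K P + P K\right) + K\right) = 3 + \left(\left(K P + K P\right) + K\right) = 3 + \left(2 K P + K\right) = 3 + \left(K + 2 K P\right) = 3 + K + 2 K P$)
$44 v{\left(5,5 \right)} - 43 = 44 \left(3 + 5 + 2 \cdot 5 \cdot 5\right) - 43 = 44 \left(3 + 5 + 50\right) - 43 = 44 \cdot 58 - 43 = 2552 - 43 = 2509$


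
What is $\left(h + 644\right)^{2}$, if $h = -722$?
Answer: $6084$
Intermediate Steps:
$\left(h + 644\right)^{2} = \left(-722 + 644\right)^{2} = \left(-78\right)^{2} = 6084$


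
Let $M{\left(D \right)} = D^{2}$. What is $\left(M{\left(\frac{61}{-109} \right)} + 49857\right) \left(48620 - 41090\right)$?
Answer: $\frac{4460431177140}{11881} \approx 3.7543 \cdot 10^{8}$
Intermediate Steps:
$\left(M{\left(\frac{61}{-109} \right)} + 49857\right) \left(48620 - 41090\right) = \left(\left(\frac{61}{-109}\right)^{2} + 49857\right) \left(48620 - 41090\right) = \left(\left(61 \left(- \frac{1}{109}\right)\right)^{2} + 49857\right) 7530 = \left(\left(- \frac{61}{109}\right)^{2} + 49857\right) 7530 = \left(\frac{3721}{11881} + 49857\right) 7530 = \frac{592354738}{11881} \cdot 7530 = \frac{4460431177140}{11881}$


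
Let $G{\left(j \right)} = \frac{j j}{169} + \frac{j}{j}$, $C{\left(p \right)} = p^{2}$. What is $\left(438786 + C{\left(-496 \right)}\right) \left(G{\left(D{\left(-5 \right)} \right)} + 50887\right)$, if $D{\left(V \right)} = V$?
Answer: $\frac{5889363625794}{169} \approx 3.4848 \cdot 10^{10}$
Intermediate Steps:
$G{\left(j \right)} = 1 + \frac{j^{2}}{169}$ ($G{\left(j \right)} = j^{2} \cdot \frac{1}{169} + 1 = \frac{j^{2}}{169} + 1 = 1 + \frac{j^{2}}{169}$)
$\left(438786 + C{\left(-496 \right)}\right) \left(G{\left(D{\left(-5 \right)} \right)} + 50887\right) = \left(438786 + \left(-496\right)^{2}\right) \left(\left(1 + \frac{\left(-5\right)^{2}}{169}\right) + 50887\right) = \left(438786 + 246016\right) \left(\left(1 + \frac{1}{169} \cdot 25\right) + 50887\right) = 684802 \left(\left(1 + \frac{25}{169}\right) + 50887\right) = 684802 \left(\frac{194}{169} + 50887\right) = 684802 \cdot \frac{8600097}{169} = \frac{5889363625794}{169}$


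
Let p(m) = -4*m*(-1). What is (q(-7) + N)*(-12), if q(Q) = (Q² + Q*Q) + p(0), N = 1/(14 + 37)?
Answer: -19996/17 ≈ -1176.2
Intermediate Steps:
p(m) = 4*m
N = 1/51 ≈ 0.019608
q(Q) = 2*Q² (q(Q) = (Q² + Q*Q) + 4*0 = (Q² + Q²) + 0 = 2*Q² + 0 = 2*Q²)
(q(-7) + N)*(-12) = (2*(-7)² + 1/51)*(-12) = (2*49 + 1/51)*(-12) = (98 + 1/51)*(-12) = (4999/51)*(-12) = -19996/17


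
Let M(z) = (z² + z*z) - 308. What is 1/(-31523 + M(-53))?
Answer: -1/26213 ≈ -3.8149e-5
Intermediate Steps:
M(z) = -308 + 2*z² (M(z) = (z² + z²) - 308 = 2*z² - 308 = -308 + 2*z²)
1/(-31523 + M(-53)) = 1/(-31523 + (-308 + 2*(-53)²)) = 1/(-31523 + (-308 + 2*2809)) = 1/(-31523 + (-308 + 5618)) = 1/(-31523 + 5310) = 1/(-26213) = -1/26213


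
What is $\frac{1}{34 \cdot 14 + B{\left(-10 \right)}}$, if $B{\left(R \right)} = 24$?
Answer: $\frac{1}{500} \approx 0.002$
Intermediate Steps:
$\frac{1}{34 \cdot 14 + B{\left(-10 \right)}} = \frac{1}{34 \cdot 14 + 24} = \frac{1}{476 + 24} = \frac{1}{500}$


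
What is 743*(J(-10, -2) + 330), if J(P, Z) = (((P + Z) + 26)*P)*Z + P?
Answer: 445800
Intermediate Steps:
J(P, Z) = P + P*Z*(26 + P + Z) (J(P, Z) = ((26 + P + Z)*P)*Z + P = (P*(26 + P + Z))*Z + P = P*Z*(26 + P + Z) + P = P + P*Z*(26 + P + Z))
743*(J(-10, -2) + 330) = 743*(-10*(1 + (-2)² + 26*(-2) - 10*(-2)) + 330) = 743*(-10*(1 + 4 - 52 + 20) + 330) = 743*(-10*(-27) + 330) = 743*(270 + 330) = 743*600 = 445800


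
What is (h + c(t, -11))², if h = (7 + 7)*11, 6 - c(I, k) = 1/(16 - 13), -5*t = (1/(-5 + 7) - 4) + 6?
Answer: 229441/9 ≈ 25493.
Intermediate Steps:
t = -½ (t = -((1/(-5 + 7) - 4) + 6)/5 = -((1/2 - 4) + 6)/5 = -((½ - 4) + 6)/5 = -(-7/2 + 6)/5 = -⅕*5/2 = -½ ≈ -0.50000)
c(I, k) = 17/3 (c(I, k) = 6 - 1/(16 - 13) = 6 - 1/3 = 6 - 1*⅓ = 6 - ⅓ = 17/3)
h = 154 (h = 14*11 = 154)
(h + c(t, -11))² = (154 + 17/3)² = (479/3)² = 229441/9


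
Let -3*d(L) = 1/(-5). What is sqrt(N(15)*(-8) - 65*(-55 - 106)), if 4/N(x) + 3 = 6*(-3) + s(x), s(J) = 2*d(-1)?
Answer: 5*sqrt(41015833)/313 ≈ 102.31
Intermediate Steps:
d(L) = 1/15 (d(L) = -1/3/(-5) = -1/3*(-1/5) = 1/15)
s(J) = 2/15 (s(J) = 2*(1/15) = 2/15)
N(x) = -60/313 (N(x) = 4/(-3 + (6*(-3) + 2/15)) = 4/(-3 + (-18 + 2/15)) = 4/(-3 - 268/15) = 4/(-313/15) = 4*(-15/313) = -60/313)
sqrt(N(15)*(-8) - 65*(-55 - 106)) = sqrt(-60/313*(-8) - 65*(-55 - 106)) = sqrt(480/313 - 65*(-161)) = sqrt(480/313 + 10465) = sqrt(3276025/313) = 5*sqrt(41015833)/313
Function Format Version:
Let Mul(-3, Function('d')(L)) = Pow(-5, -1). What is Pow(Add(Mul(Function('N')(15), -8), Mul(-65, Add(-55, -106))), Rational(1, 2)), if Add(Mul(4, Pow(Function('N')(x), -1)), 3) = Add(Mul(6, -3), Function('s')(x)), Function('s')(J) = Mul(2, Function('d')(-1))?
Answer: Mul(Rational(5, 313), Pow(41015833, Rational(1, 2))) ≈ 102.31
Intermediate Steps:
Function('d')(L) = Rational(1, 15) (Function('d')(L) = Mul(Rational(-1, 3), Pow(-5, -1)) = Mul(Rational(-1, 3), Rational(-1, 5)) = Rational(1, 15))
Function('s')(J) = Rational(2, 15) (Function('s')(J) = Mul(2, Rational(1, 15)) = Rational(2, 15))
Function('N')(x) = Rational(-60, 313) (Function('N')(x) = Mul(4, Pow(Add(-3, Add(Mul(6, -3), Rational(2, 15))), -1)) = Mul(4, Pow(Add(-3, Add(-18, Rational(2, 15))), -1)) = Mul(4, Pow(Add(-3, Rational(-268, 15)), -1)) = Mul(4, Pow(Rational(-313, 15), -1)) = Mul(4, Rational(-15, 313)) = Rational(-60, 313))
Pow(Add(Mul(Function('N')(15), -8), Mul(-65, Add(-55, -106))), Rational(1, 2)) = Pow(Add(Mul(Rational(-60, 313), -8), Mul(-65, Add(-55, -106))), Rational(1, 2)) = Pow(Add(Rational(480, 313), Mul(-65, -161)), Rational(1, 2)) = Pow(Add(Rational(480, 313), 10465), Rational(1, 2)) = Pow(Rational(3276025, 313), Rational(1, 2)) = Mul(Rational(5, 313), Pow(41015833, Rational(1, 2)))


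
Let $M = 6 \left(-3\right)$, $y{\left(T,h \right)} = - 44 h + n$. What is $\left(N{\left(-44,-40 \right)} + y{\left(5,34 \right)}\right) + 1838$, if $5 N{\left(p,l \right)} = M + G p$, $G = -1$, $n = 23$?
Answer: $\frac{1851}{5} \approx 370.2$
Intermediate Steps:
$y{\left(T,h \right)} = 23 - 44 h$ ($y{\left(T,h \right)} = - 44 h + 23 = 23 - 44 h$)
$M = -18$
$N{\left(p,l \right)} = - \frac{18}{5} - \frac{p}{5}$ ($N{\left(p,l \right)} = \frac{-18 - p}{5} = - \frac{18}{5} - \frac{p}{5}$)
$\left(N{\left(-44,-40 \right)} + y{\left(5,34 \right)}\right) + 1838 = \left(\left(- \frac{18}{5} - - \frac{44}{5}\right) + \left(23 - 1496\right)\right) + 1838 = \left(\left(- \frac{18}{5} + \frac{44}{5}\right) + \left(23 - 1496\right)\right) + 1838 = \left(\frac{26}{5} - 1473\right) + 1838 = - \frac{7339}{5} + 1838 = \frac{1851}{5}$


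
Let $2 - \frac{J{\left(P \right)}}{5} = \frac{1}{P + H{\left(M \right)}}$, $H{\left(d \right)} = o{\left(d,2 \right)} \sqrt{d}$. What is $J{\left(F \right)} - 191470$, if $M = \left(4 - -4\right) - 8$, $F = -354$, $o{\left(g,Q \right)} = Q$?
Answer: $- \frac{67776835}{354} \approx -1.9146 \cdot 10^{5}$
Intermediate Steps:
$M = 0$ ($M = \left(4 + 4\right) - 8 = 8 - 8 = 0$)
$H{\left(d \right)} = 2 \sqrt{d}$
$J{\left(P \right)} = 10 - \frac{5}{P}$ ($J{\left(P \right)} = 10 - \frac{5}{P + 2 \sqrt{0}} = 10 - \frac{5}{P + 2 \cdot 0} = 10 - \frac{5}{P + 0} = 10 - \frac{5}{P}$)
$J{\left(F \right)} - 191470 = \left(10 - \frac{5}{-354}\right) - 191470 = \left(10 - - \frac{5}{354}\right) - 191470 = \left(10 + \frac{5}{354}\right) - 191470 = \frac{3545}{354} - 191470 = - \frac{67776835}{354}$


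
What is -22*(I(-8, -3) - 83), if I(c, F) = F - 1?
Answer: 1914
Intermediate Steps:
I(c, F) = -1 + F
-22*(I(-8, -3) - 83) = -22*((-1 - 3) - 83) = -22*(-4 - 83) = -22*(-87) = 1914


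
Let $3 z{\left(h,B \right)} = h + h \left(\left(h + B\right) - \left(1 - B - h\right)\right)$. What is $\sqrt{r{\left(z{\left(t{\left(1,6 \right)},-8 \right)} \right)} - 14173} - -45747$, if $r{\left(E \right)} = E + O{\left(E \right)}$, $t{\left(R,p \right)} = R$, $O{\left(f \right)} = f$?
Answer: $45747 + \frac{i \sqrt{127641}}{3} \approx 45747.0 + 119.09 i$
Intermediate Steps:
$z{\left(h,B \right)} = \frac{h}{3} + \frac{h \left(-1 + 2 B + 2 h\right)}{3}$ ($z{\left(h,B \right)} = \frac{h + h \left(\left(h + B\right) - \left(1 - B - h\right)\right)}{3} = \frac{h + h \left(\left(B + h\right) - \left(1 - B - h\right)\right)}{3} = \frac{h + h \left(\left(B + h\right) + \left(-1 + B + h\right)\right)}{3} = \frac{h + h \left(-1 + 2 B + 2 h\right)}{3} = \frac{h}{3} + \frac{h \left(-1 + 2 B + 2 h\right)}{3}$)
$r{\left(E \right)} = 2 E$ ($r{\left(E \right)} = E + E = 2 E$)
$\sqrt{r{\left(z{\left(t{\left(1,6 \right)},-8 \right)} \right)} - 14173} - -45747 = \sqrt{2 \cdot \frac{2}{3} \cdot 1 \left(-8 + 1\right) - 14173} - -45747 = \sqrt{2 \cdot \frac{2}{3} \cdot 1 \left(-7\right) - 14173} + 45747 = \sqrt{2 \left(- \frac{14}{3}\right) - 14173} + 45747 = \sqrt{- \frac{28}{3} - 14173} + 45747 = \sqrt{- \frac{42547}{3}} + 45747 = \frac{i \sqrt{127641}}{3} + 45747 = 45747 + \frac{i \sqrt{127641}}{3}$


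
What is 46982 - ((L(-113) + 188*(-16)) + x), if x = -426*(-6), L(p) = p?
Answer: 47547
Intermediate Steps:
x = 2556
46982 - ((L(-113) + 188*(-16)) + x) = 46982 - ((-113 + 188*(-16)) + 2556) = 46982 - ((-113 - 3008) + 2556) = 46982 - (-3121 + 2556) = 46982 - 1*(-565) = 46982 + 565 = 47547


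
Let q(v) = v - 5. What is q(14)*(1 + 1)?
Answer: 18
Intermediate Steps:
q(v) = -5 + v
q(14)*(1 + 1) = (-5 + 14)*(1 + 1) = 9*2 = 18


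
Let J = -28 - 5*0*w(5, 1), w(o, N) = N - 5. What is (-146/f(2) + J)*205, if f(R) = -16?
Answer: -30955/8 ≈ -3869.4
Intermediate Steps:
w(o, N) = -5 + N
J = -28 (J = -28 - 5*0*(-5 + 1) = -28 - 0*(-4) = -28 - 1*0 = -28 + 0 = -28)
(-146/f(2) + J)*205 = (-146/(-16) - 28)*205 = (-146*(-1/16) - 28)*205 = (73/8 - 28)*205 = -151/8*205 = -30955/8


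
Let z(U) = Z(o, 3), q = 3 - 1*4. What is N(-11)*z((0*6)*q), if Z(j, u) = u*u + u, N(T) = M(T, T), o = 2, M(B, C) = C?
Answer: -132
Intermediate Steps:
N(T) = T
Z(j, u) = u + u² (Z(j, u) = u² + u = u + u²)
q = -1 (q = 3 - 4 = -1)
z(U) = 12 (z(U) = 3*(1 + 3) = 3*4 = 12)
N(-11)*z((0*6)*q) = -11*12 = -132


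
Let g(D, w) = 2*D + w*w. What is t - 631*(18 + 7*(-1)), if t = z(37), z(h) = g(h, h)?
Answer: -5498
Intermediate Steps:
g(D, w) = w**2 + 2*D (g(D, w) = 2*D + w**2 = w**2 + 2*D)
z(h) = h**2 + 2*h
t = 1443 (t = 37*(2 + 37) = 37*39 = 1443)
t - 631*(18 + 7*(-1)) = 1443 - 631*(18 + 7*(-1)) = 1443 - 631*(18 - 7) = 1443 - 631*11 = 1443 - 6941 = -5498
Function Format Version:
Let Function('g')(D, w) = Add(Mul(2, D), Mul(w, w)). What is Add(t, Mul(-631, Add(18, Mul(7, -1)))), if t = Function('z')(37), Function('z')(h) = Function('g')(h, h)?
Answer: -5498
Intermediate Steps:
Function('g')(D, w) = Add(Pow(w, 2), Mul(2, D)) (Function('g')(D, w) = Add(Mul(2, D), Pow(w, 2)) = Add(Pow(w, 2), Mul(2, D)))
Function('z')(h) = Add(Pow(h, 2), Mul(2, h))
t = 1443 (t = Mul(37, Add(2, 37)) = Mul(37, 39) = 1443)
Add(t, Mul(-631, Add(18, Mul(7, -1)))) = Add(1443, Mul(-631, Add(18, Mul(7, -1)))) = Add(1443, Mul(-631, Add(18, -7))) = Add(1443, Mul(-631, 11)) = Add(1443, -6941) = -5498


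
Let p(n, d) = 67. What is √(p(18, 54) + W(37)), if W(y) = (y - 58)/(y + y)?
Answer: √365338/74 ≈ 8.1680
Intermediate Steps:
W(y) = (-58 + y)/(2*y) (W(y) = (-58 + y)/((2*y)) = (-58 + y)*(1/(2*y)) = (-58 + y)/(2*y))
√(p(18, 54) + W(37)) = √(67 + (½)*(-58 + 37)/37) = √(67 + (½)*(1/37)*(-21)) = √(67 - 21/74) = √(4937/74) = √365338/74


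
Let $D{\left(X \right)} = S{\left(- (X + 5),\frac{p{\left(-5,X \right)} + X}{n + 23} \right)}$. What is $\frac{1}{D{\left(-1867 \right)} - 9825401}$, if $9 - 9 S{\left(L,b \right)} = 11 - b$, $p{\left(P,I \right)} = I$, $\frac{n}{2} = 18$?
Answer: $- \frac{59}{579699087} \approx -1.0178 \cdot 10^{-7}$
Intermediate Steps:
$n = 36$ ($n = 2 \cdot 18 = 36$)
$S{\left(L,b \right)} = - \frac{2}{9} + \frac{b}{9}$ ($S{\left(L,b \right)} = 1 - \frac{11 - b}{9} = 1 + \left(- \frac{11}{9} + \frac{b}{9}\right) = - \frac{2}{9} + \frac{b}{9}$)
$D{\left(X \right)} = - \frac{2}{9} + \frac{2 X}{531}$ ($D{\left(X \right)} = - \frac{2}{9} + \frac{\left(X + X\right) \frac{1}{36 + 23}}{9} = - \frac{2}{9} + \frac{2 X \frac{1}{59}}{9} = - \frac{2}{9} + \frac{\frac{2}{59} X}{9} = - \frac{2}{9} + \frac{2 X}{531}$)
$\frac{1}{D{\left(-1867 \right)} - 9825401} = \frac{1}{\left(- \frac{2}{9} + \frac{2}{531} \left(-1867\right)\right) - 9825401} = \frac{1}{\left(- \frac{2}{9} - \frac{3734}{531}\right) - 9825401} = \frac{1}{- \frac{428}{59} - 9825401} = \frac{1}{- \frac{579699087}{59}} = - \frac{59}{579699087}$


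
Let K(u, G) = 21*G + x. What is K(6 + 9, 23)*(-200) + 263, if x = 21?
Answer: -100537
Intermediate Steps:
K(u, G) = 21 + 21*G (K(u, G) = 21*G + 21 = 21 + 21*G)
K(6 + 9, 23)*(-200) + 263 = (21 + 21*23)*(-200) + 263 = (21 + 483)*(-200) + 263 = 504*(-200) + 263 = -100800 + 263 = -100537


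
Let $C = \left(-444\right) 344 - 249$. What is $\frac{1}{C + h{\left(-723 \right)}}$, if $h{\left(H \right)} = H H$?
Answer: $\frac{1}{369744} \approx 2.7046 \cdot 10^{-6}$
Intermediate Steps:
$h{\left(H \right)} = H^{2}$
$C = -152985$ ($C = -152736 - 249 = -152985$)
$\frac{1}{C + h{\left(-723 \right)}} = \frac{1}{-152985 + \left(-723\right)^{2}} = \frac{1}{-152985 + 522729} = \frac{1}{369744}$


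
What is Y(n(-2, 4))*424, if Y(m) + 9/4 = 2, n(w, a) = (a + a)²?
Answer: -106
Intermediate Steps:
n(w, a) = 4*a² (n(w, a) = (2*a)² = 4*a²)
Y(m) = -¼ (Y(m) = -9/4 + 2 = -¼)
Y(n(-2, 4))*424 = -¼*424 = -106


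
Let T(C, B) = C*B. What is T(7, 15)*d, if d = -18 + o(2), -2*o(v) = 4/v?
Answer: -1995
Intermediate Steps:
T(C, B) = B*C
o(v) = -2/v
d = -19 (d = -18 - 2/2 = -18 - 2*1/2 = -18 - 1 = -19)
T(7, 15)*d = (15*7)*(-19) = 105*(-19) = -1995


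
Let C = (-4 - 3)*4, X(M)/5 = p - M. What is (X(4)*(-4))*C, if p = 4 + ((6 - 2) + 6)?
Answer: 5600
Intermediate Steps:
p = 14 (p = 4 + (4 + 6) = 4 + 10 = 14)
X(M) = 70 - 5*M (X(M) = 5*(14 - M) = 70 - 5*M)
C = -28 (C = -7*4 = -28)
(X(4)*(-4))*C = ((70 - 5*4)*(-4))*(-28) = ((70 - 20)*(-4))*(-28) = (50*(-4))*(-28) = -200*(-28) = 5600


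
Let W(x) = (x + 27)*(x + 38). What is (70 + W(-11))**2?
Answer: 252004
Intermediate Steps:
W(x) = (27 + x)*(38 + x)
(70 + W(-11))**2 = (70 + (1026 + (-11)**2 + 65*(-11)))**2 = (70 + (1026 + 121 - 715))**2 = (70 + 432)**2 = 502**2 = 252004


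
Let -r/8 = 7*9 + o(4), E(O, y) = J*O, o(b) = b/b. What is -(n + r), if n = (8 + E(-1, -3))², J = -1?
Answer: 431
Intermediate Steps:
o(b) = 1
E(O, y) = -O
n = 81 (n = (8 - 1*(-1))² = (8 + 1)² = 9² = 81)
r = -512 (r = -8*(7*9 + 1) = -8*(63 + 1) = -8*64 = -512)
-(n + r) = -(81 - 512) = -1*(-431) = 431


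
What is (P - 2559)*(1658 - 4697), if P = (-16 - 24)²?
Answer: 2914401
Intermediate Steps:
P = 1600 (P = (-40)² = 1600)
(P - 2559)*(1658 - 4697) = (1600 - 2559)*(1658 - 4697) = -959*(-3039) = 2914401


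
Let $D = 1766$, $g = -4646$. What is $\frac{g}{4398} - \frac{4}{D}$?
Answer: $- \frac{2055607}{1941717} \approx -1.0587$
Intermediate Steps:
$\frac{g}{4398} - \frac{4}{D} = - \frac{4646}{4398} - \frac{4}{1766} = \left(-4646\right) \frac{1}{4398} - \frac{2}{883} = - \frac{2323}{2199} - \frac{2}{883} = - \frac{2055607}{1941717}$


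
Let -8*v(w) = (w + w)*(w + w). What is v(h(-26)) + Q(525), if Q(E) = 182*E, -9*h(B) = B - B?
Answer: 95550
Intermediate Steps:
h(B) = 0 (h(B) = -(B - B)/9 = -1/9*0 = 0)
v(w) = -w**2/2 (v(w) = -(w + w)*(w + w)/8 = -2*w*2*w/8 = -w**2/2)
v(h(-26)) + Q(525) = -1/2*0**2 + 182*525 = -1/2*0 + 95550 = 0 + 95550 = 95550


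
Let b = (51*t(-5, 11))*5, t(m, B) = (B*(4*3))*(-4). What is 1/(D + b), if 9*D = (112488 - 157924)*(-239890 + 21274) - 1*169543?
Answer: 9/9931655273 ≈ 9.0619e-10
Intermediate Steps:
D = 9932867033/9 (D = ((112488 - 157924)*(-239890 + 21274) - 1*169543)/9 = (-45436*(-218616) - 169543)/9 = (9933036576 - 169543)/9 = (⅑)*9932867033 = 9932867033/9 ≈ 1.1037e+9)
t(m, B) = -48*B (t(m, B) = (B*12)*(-4) = (12*B)*(-4) = -48*B)
b = -134640 (b = (51*(-48*11))*5 = (51*(-528))*5 = -26928*5 = -134640)
1/(D + b) = 1/(9932867033/9 - 134640) = 1/(9931655273/9) = 9/9931655273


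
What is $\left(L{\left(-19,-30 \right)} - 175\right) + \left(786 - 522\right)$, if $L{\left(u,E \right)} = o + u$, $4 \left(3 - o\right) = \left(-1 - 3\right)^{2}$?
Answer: $69$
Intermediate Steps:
$o = -1$ ($o = 3 - \frac{\left(-1 - 3\right)^{2}}{4} = 3 - \frac{\left(-4\right)^{2}}{4} = 3 - 4 = -1$)
$L{\left(u,E \right)} = -1 + u$
$\left(L{\left(-19,-30 \right)} - 175\right) + \left(786 - 522\right) = \left(\left(-1 - 19\right) - 175\right) + \left(786 - 522\right) = \left(-20 - 175\right) + \left(786 - 522\right) = -195 + 264 = 69$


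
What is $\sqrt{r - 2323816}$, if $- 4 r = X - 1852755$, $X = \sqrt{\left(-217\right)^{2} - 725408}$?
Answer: $\frac{\sqrt{-7442509 - 19 i \sqrt{1879}}}{2} \approx 0.075474 - 1364.0 i$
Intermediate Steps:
$X = 19 i \sqrt{1879}$ ($X = \sqrt{47089 - 725408} = \sqrt{-678319} = 19 i \sqrt{1879} \approx 823.6 i$)
$r = \frac{1852755}{4} - \frac{19 i \sqrt{1879}}{4}$ ($r = - \frac{19 i \sqrt{1879} - 1852755}{4} = - \frac{-1852755 + 19 i \sqrt{1879}}{4} = \frac{1852755}{4} - \frac{19 i \sqrt{1879}}{4} \approx 4.6319 \cdot 10^{5} - 205.9 i$)
$\sqrt{r - 2323816} = \sqrt{\left(\frac{1852755}{4} - \frac{19 i \sqrt{1879}}{4}\right) - 2323816} = \sqrt{- \frac{7442509}{4} - \frac{19 i \sqrt{1879}}{4}}$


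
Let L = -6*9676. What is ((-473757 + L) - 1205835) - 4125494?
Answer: -5863142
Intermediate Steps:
L = -58056
((-473757 + L) - 1205835) - 4125494 = ((-473757 - 58056) - 1205835) - 4125494 = (-531813 - 1205835) - 4125494 = -1737648 - 4125494 = -5863142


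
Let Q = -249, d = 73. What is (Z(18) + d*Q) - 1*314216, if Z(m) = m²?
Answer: -332069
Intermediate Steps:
(Z(18) + d*Q) - 1*314216 = (18² + 73*(-249)) - 1*314216 = (324 - 18177) - 314216 = -17853 - 314216 = -332069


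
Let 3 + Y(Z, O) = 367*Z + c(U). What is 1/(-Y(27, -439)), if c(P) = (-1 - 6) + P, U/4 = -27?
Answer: -1/9791 ≈ -0.00010213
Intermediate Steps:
U = -108 (U = 4*(-27) = -108)
c(P) = -7 + P
Y(Z, O) = -118 + 367*Z (Y(Z, O) = -3 + (367*Z + (-7 - 108)) = -3 + (367*Z - 115) = -3 + (-115 + 367*Z) = -118 + 367*Z)
1/(-Y(27, -439)) = 1/(-(-118 + 367*27)) = 1/(-(-118 + 9909)) = 1/(-1*9791) = 1/(-9791) = -1/9791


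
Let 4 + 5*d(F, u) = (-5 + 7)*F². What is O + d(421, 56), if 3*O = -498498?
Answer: -476352/5 ≈ -95270.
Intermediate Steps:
d(F, u) = -⅘ + 2*F²/5 (d(F, u) = -⅘ + ((-5 + 7)*F²)/5 = -⅘ + (2*F²)/5 = -⅘ + 2*F²/5)
O = -166166 (O = (⅓)*(-498498) = -166166)
O + d(421, 56) = -166166 + (-⅘ + (⅖)*421²) = -166166 + (-⅘ + (⅖)*177241) = -166166 + (-⅘ + 354482/5) = -166166 + 354478/5 = -476352/5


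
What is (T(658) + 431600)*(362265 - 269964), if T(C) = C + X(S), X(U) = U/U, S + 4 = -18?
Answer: 39897937959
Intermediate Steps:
S = -22 (S = -4 - 18 = -22)
X(U) = 1
T(C) = 1 + C (T(C) = C + 1 = 1 + C)
(T(658) + 431600)*(362265 - 269964) = ((1 + 658) + 431600)*(362265 - 269964) = (659 + 431600)*92301 = 432259*92301 = 39897937959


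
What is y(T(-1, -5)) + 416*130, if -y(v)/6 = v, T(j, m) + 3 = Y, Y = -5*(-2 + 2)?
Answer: 54098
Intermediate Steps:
Y = 0 (Y = -5*0 = 0)
T(j, m) = -3 (T(j, m) = -3 + 0 = -3)
y(v) = -6*v
y(T(-1, -5)) + 416*130 = -6*(-3) + 416*130 = 18 + 54080 = 54098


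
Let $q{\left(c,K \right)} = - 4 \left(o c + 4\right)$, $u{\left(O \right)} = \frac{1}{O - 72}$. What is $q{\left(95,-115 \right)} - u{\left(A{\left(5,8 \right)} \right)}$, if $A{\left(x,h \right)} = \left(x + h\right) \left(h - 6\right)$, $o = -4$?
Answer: $\frac{69185}{46} \approx 1504.0$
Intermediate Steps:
$A{\left(x,h \right)} = \left(-6 + h\right) \left(h + x\right)$ ($A{\left(x,h \right)} = \left(h + x\right) \left(-6 + h\right) = \left(-6 + h\right) \left(h + x\right)$)
$u{\left(O \right)} = \frac{1}{-72 + O}$
$q{\left(c,K \right)} = -16 + 16 c$ ($q{\left(c,K \right)} = - 4 \left(- 4 c + 4\right) = - 4 \left(4 - 4 c\right) = -16 + 16 c$)
$q{\left(95,-115 \right)} - u{\left(A{\left(5,8 \right)} \right)} = \left(-16 + 16 \cdot 95\right) - \frac{1}{-72 + \left(8^{2} - 48 - 30 + 8 \cdot 5\right)} = \left(-16 + 1520\right) - \frac{1}{-72 + \left(64 - 48 - 30 + 40\right)} = 1504 - \frac{1}{-72 + 26} = 1504 - \frac{1}{-46} = 1504 - - \frac{1}{46} = 1504 + \frac{1}{46} = \frac{69185}{46}$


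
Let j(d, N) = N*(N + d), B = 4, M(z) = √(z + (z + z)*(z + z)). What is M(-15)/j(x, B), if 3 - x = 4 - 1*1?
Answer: √885/16 ≈ 1.8593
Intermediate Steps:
M(z) = √(z + 4*z²) (M(z) = √(z + (2*z)*(2*z)) = √(z + 4*z²))
x = 0 (x = 3 - (4 - 1*1) = 3 - (4 - 1) = 3 - 1*3 = 3 - 3 = 0)
M(-15)/j(x, B) = √(-15*(1 + 4*(-15)))/((4*(4 + 0))) = √(-15*(1 - 60))/((4*4)) = √(-15*(-59))/16 = √885/16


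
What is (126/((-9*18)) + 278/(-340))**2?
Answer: 5958481/2340900 ≈ 2.5454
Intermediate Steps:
(126/((-9*18)) + 278/(-340))**2 = (126/(-162) + 278*(-1/340))**2 = (126*(-1/162) - 139/170)**2 = (-7/9 - 139/170)**2 = (-2441/1530)**2 = 5958481/2340900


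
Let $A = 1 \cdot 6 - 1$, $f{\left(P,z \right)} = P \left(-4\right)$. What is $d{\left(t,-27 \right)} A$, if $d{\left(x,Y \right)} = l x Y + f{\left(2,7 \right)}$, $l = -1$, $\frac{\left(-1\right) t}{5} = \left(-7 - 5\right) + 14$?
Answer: $-1390$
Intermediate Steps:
$t = -10$ ($t = - 5 \left(\left(-7 - 5\right) + 14\right) = - 5 \left(-12 + 14\right) = \left(-5\right) 2 = -10$)
$f{\left(P,z \right)} = - 4 P$
$d{\left(x,Y \right)} = -8 - Y x$ ($d{\left(x,Y \right)} = - x Y - 8 = - Y x - 8 = -8 - Y x$)
$A = 5$ ($A = 6 - 1 = 5$)
$d{\left(t,-27 \right)} A = \left(-8 - \left(-27\right) \left(-10\right)\right) 5 = \left(-8 - 270\right) 5 = \left(-278\right) 5 = -1390$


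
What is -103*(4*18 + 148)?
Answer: -22660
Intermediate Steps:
-103*(4*18 + 148) = -103*(72 + 148) = -103*220 = -22660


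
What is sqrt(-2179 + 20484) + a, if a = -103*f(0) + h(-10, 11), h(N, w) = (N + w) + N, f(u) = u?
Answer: -9 + sqrt(18305) ≈ 126.30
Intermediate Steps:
h(N, w) = w + 2*N
a = -9 (a = -103*0 + (11 + 2*(-10)) = 0 + (11 - 20) = 0 - 9 = -9)
sqrt(-2179 + 20484) + a = sqrt(-2179 + 20484) - 9 = sqrt(18305) - 9 = -9 + sqrt(18305)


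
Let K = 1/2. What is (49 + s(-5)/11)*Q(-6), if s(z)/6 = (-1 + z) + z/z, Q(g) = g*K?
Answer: -1527/11 ≈ -138.82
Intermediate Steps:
K = ½ ≈ 0.50000
Q(g) = g/2 (Q(g) = g*(½) = g/2)
s(z) = 6*z (s(z) = 6*((-1 + z) + z/z) = 6*((-1 + z) + 1) = 6*z)
(49 + s(-5)/11)*Q(-6) = (49 + (6*(-5))/11)*((½)*(-6)) = (49 - 30*1/11)*(-3) = (49 - 30/11)*(-3) = (509/11)*(-3) = -1527/11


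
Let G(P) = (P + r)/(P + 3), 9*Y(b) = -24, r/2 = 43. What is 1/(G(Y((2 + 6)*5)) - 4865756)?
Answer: -1/4865506 ≈ -2.0553e-7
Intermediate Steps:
r = 86 (r = 2*43 = 86)
Y(b) = -8/3 (Y(b) = (⅑)*(-24) = -8/3)
G(P) = (86 + P)/(3 + P) (G(P) = (P + 86)/(P + 3) = (86 + P)/(3 + P))
1/(G(Y((2 + 6)*5)) - 4865756) = 1/((86 - 8/3)/(3 - 8/3) - 4865756) = 1/((250/3)/(⅓) - 4865756) = 1/(3*(250/3) - 4865756) = 1/(250 - 4865756) = 1/(-4865506) = -1/4865506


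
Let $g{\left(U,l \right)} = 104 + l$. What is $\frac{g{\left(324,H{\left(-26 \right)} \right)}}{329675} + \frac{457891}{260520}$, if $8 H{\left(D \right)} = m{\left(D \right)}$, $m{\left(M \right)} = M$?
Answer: $\frac{30196292563}{17177386200} \approx 1.7579$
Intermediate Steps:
$H{\left(D \right)} = \frac{D}{8}$
$\frac{g{\left(324,H{\left(-26 \right)} \right)}}{329675} + \frac{457891}{260520} = \frac{104 + \frac{1}{8} \left(-26\right)}{329675} + \frac{457891}{260520} = \left(104 - \frac{13}{4}\right) \frac{1}{329675} + 457891 \cdot \frac{1}{260520} = \frac{403}{4} \cdot \frac{1}{329675} + \frac{457891}{260520} = \frac{403}{1318700} + \frac{457891}{260520} = \frac{30196292563}{17177386200}$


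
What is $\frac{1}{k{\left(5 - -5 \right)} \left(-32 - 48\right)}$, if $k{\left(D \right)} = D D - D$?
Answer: $- \frac{1}{7200} \approx -0.00013889$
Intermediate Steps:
$k{\left(D \right)} = D^{2} - D$
$\frac{1}{k{\left(5 - -5 \right)} \left(-32 - 48\right)} = \frac{1}{\left(5 - -5\right) \left(-1 + \left(5 - -5\right)\right) \left(-32 - 48\right)} = \frac{1}{\left(5 + 5\right) \left(-1 + \left(5 + 5\right)\right) \left(-80\right)} = \frac{1}{10 \left(-1 + 10\right) \left(-80\right)} = \frac{1}{10 \cdot 9 \left(-80\right)} = \frac{1}{90 \left(-80\right)} = \frac{1}{-7200} = - \frac{1}{7200}$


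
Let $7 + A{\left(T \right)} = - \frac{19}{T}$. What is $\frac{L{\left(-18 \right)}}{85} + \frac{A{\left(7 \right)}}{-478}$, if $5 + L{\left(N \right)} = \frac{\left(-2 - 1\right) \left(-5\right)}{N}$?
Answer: $- \frac{8243}{170646} \approx -0.048305$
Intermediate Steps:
$L{\left(N \right)} = -5 + \frac{15}{N}$ ($L{\left(N \right)} = -5 + \frac{\left(-2 - 1\right) \left(-5\right)}{N} = -5 + \frac{\left(-3\right) \left(-5\right)}{N} = -5 + \frac{15}{N}$)
$A{\left(T \right)} = -7 - \frac{19}{T}$
$\frac{L{\left(-18 \right)}}{85} + \frac{A{\left(7 \right)}}{-478} = \frac{-5 + \frac{15}{-18}}{85} + \frac{-7 - \frac{19}{7}}{-478} = \left(-5 + 15 \left(- \frac{1}{18}\right)\right) \frac{1}{85} + \left(-7 - \frac{19}{7}\right) \left(- \frac{1}{478}\right) = \left(-5 - \frac{5}{6}\right) \frac{1}{85} + \left(-7 - \frac{19}{7}\right) \left(- \frac{1}{478}\right) = \left(- \frac{35}{6}\right) \frac{1}{85} - - \frac{34}{1673} = - \frac{7}{102} + \frac{34}{1673} = - \frac{8243}{170646}$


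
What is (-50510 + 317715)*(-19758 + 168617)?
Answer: 39775869095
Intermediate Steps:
(-50510 + 317715)*(-19758 + 168617) = 267205*148859 = 39775869095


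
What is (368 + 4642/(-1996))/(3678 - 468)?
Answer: 364943/3203580 ≈ 0.11392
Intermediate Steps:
(368 + 4642/(-1996))/(3678 - 468) = (368 + 4642*(-1/1996))/3210 = (368 - 2321/998)*(1/3210) = (364943/998)*(1/3210) = 364943/3203580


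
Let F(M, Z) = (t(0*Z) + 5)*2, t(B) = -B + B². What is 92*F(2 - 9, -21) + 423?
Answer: 1343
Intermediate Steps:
t(B) = B² - B
F(M, Z) = 10 (F(M, Z) = ((0*Z)*(-1 + 0*Z) + 5)*2 = (0*(-1 + 0) + 5)*2 = (0*(-1) + 5)*2 = (0 + 5)*2 = 5*2 = 10)
92*F(2 - 9, -21) + 423 = 92*10 + 423 = 920 + 423 = 1343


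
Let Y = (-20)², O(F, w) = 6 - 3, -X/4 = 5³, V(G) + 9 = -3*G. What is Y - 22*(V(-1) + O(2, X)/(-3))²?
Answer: -678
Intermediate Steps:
V(G) = -9 - 3*G
X = -500 (X = -4*5³ = -4*125 = -500)
O(F, w) = 3
Y = 400
Y - 22*(V(-1) + O(2, X)/(-3))² = 400 - 22*((-9 - 3*(-1)) + 3/(-3))² = 400 - 22*((-9 + 3) + 3*(-⅓))² = 400 - 22*(-6 - 1)² = 400 - 22*(-7)² = 400 - 22*49 = 400 - 1078 = -678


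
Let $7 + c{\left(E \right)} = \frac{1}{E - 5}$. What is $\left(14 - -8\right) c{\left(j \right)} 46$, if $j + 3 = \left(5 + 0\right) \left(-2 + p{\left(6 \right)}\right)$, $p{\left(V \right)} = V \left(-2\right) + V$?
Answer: $- \frac{85261}{12} \approx -7105.1$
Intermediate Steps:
$p{\left(V \right)} = - V$ ($p{\left(V \right)} = - 2 V + V = - V$)
$j = -43$ ($j = -3 + \left(5 + 0\right) \left(-2 - 6\right) = -3 + 5 \left(-2 - 6\right) = -3 + 5 \left(-8\right) = -3 - 40 = -43$)
$c{\left(E \right)} = -7 + \frac{1}{-5 + E}$ ($c{\left(E \right)} = -7 + \frac{1}{E - 5} = -7 + \frac{1}{-5 + E}$)
$\left(14 - -8\right) c{\left(j \right)} 46 = \left(14 - -8\right) \frac{36 - -301}{-5 - 43} \cdot 46 = \left(14 + 8\right) \frac{36 + 301}{-48} \cdot 46 = 22 \left(\left(- \frac{1}{48}\right) 337\right) 46 = 22 \left(- \frac{337}{48}\right) 46 = \left(- \frac{3707}{24}\right) 46 = - \frac{85261}{12}$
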